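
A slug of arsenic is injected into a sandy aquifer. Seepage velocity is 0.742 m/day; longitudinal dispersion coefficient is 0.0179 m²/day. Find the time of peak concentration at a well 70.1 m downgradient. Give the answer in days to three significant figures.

For the 1D instantaneous-source solution, setting ∂C/∂t = 0 at fixed x gives v²t² + 2Dt − x² = 0, so t = (√(D² + v²x²) − D)/v².
√(D² + v²x²) = √(0.0179² + 0.742² × 70.1²) = 52.01; v² = 0.550564.
t = (52.01 − 0.0179)/0.550564 = 94.4 days (vs. the pure-advection estimate x/v = 94.5 d).

94.4 days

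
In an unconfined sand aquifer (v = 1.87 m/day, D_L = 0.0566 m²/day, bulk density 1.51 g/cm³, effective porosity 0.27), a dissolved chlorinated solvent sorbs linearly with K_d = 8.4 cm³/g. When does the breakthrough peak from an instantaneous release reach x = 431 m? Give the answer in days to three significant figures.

11100 days

Retardation factor R = 1 + ρ_b·K_d/n = 1 + 1.51 × 8.4/0.27 = 47.98.
Sorption retards both mechanisms: v_R = v/R = 0.03897 m/day, D_R = D/R = 0.001180 m²/day.
Peak time from v_R²t² + 2D_R t − x² = 0: t = (√(D_R² + v_R²x²) − D_R)/v_R².
√(D_R² + v_R²x²) = √(0.001180² + 0.03897² × 431²) = 16.80; v_R² = 0.001519.
t = (16.80 − 0.001180)/0.001519 = 11100 days.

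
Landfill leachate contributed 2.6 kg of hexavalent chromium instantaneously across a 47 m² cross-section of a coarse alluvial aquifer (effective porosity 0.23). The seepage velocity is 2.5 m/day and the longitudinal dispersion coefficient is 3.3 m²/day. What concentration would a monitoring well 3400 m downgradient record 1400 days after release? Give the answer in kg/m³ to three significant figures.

For an instantaneous plane source, C(x,t) = M/(n_e·A·√(4πDt)) · exp(−(x−vt)²/(4Dt)), with n_e·A the pore (flow) area.
Plume center vt = 2.5 × 1400 = 3500 m, so the well at 3400 m is 100 m upgradient of the peak.
√(4πDt) = 240.9 m, giving peak height M/(n_e·A·√(4πDt)) = 2.6/(0.23 × 47 × 240.9) = 0.0009984 kg/m³.
(x−vt)²/(4Dt) = (-100)²/(4 × 3.3 × 1400) = 0.5411; exp(−0.5411) = 0.5821.
C = 0.0009984 × 0.5821 = 0.000581 kg/m³.

0.000581 kg/m³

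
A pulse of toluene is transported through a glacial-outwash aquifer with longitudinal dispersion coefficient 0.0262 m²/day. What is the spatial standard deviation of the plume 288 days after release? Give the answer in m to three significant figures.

3.88 m

Dispersive spreading gives a Gaussian with σ² = 2Dt; advection only shifts the center.
σ = √(2 × 0.0262 × 288) = 3.88 m.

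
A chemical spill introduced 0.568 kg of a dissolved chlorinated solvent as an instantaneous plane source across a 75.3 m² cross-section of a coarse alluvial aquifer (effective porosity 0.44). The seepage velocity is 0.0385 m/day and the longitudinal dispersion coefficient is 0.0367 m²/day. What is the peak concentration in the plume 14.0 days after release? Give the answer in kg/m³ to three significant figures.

0.00675 kg/m³

The peak of an instantaneous 1D plume sits at x = vt; there the Gaussian factor is 1 and C_max = M/(n_e·A·√(4πDt)), where n_e·A is the pore area the mass is dissolved in.
√(4πDt) = √(4π × 0.0367 × 14.0) = 2.541 m, so C_max = 0.568/(0.44 × 75.3 × 2.541) = 0.00675 kg/m³.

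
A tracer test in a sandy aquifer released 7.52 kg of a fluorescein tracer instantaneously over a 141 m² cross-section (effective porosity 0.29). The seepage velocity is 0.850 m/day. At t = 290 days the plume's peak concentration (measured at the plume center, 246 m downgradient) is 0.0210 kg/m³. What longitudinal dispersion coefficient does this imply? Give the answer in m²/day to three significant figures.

At the plume center C_max = M/(n_e·A·√(4πDt)), so D = M²/(4πt·(n_e·A·C_max)²).
n_e·A·C_max = 0.29 × 141 × 0.0210 = 0.8587 kg/m.
D = 7.52²/(4π × 290 × 0.8587²) = 0.0210 m²/day.

0.0210 m²/day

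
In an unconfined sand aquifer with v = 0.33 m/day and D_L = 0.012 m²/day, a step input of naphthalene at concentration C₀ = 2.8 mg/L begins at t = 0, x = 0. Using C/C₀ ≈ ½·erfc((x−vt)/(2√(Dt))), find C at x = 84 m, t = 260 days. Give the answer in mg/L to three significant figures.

2.14 mg/L

For a continuous step input, C/C₀ ≈ ½·erfc((x−vt)/(2√(Dt))).
vt = 0.33 × 260 = 85.8 m and 2√(Dt) = 2√(0.012 × 260) = 3.533 m.
Argument (x−vt)/(2√(Dt)) = (84 − 85.8)/3.533 = -0.5095; ½·erfc(-0.5095) = 0.7644.
C = 2.8 × 0.7644 = 2.14 mg/L.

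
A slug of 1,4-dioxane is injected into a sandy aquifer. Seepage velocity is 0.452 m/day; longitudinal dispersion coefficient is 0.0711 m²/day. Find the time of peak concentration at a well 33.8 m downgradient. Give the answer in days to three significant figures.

For the 1D instantaneous-source solution, setting ∂C/∂t = 0 at fixed x gives v²t² + 2Dt − x² = 0, so t = (√(D² + v²x²) − D)/v².
√(D² + v²x²) = √(0.0711² + 0.452² × 33.8²) = 15.28; v² = 0.204304.
t = (15.28 − 0.0711)/0.204304 = 74.4 days (vs. the pure-advection estimate x/v = 74.8 d).

74.4 days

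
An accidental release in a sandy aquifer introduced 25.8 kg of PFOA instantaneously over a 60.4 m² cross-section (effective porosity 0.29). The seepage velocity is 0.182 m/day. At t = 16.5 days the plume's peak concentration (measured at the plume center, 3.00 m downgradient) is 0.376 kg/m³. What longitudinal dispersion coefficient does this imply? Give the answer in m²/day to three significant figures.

At the plume center C_max = M/(n_e·A·√(4πDt)), so D = M²/(4πt·(n_e·A·C_max)²).
n_e·A·C_max = 0.29 × 60.4 × 0.376 = 6.586 kg/m.
D = 25.8²/(4π × 16.5 × 6.586²) = 0.0740 m²/day.

0.0740 m²/day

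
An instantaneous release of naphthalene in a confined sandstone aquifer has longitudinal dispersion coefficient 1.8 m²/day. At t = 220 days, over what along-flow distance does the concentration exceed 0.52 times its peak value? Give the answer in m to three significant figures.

The plume is Gaussian with σ = √(2Dt) = √(2 × 1.8 × 220) = 28.14 m.
C/C_peak = exp(−Δx²/(2σ²)) = 0.52 ⇒ Δx = σ·√(−2 ln 0.52) = 28.14 × 1.144 = 32.19 m.
Width = 2Δx = 64.4 m.

64.4 m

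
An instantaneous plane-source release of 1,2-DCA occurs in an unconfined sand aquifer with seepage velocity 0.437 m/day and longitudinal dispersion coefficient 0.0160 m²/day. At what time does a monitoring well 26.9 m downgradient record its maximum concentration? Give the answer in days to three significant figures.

61.5 days

For the 1D instantaneous-source solution, setting ∂C/∂t = 0 at fixed x gives v²t² + 2Dt − x² = 0, so t = (√(D² + v²x²) − D)/v².
√(D² + v²x²) = √(0.0160² + 0.437² × 26.9²) = 11.76; v² = 0.190969.
t = (11.76 − 0.0160)/0.190969 = 61.5 days (vs. the pure-advection estimate x/v = 61.6 d).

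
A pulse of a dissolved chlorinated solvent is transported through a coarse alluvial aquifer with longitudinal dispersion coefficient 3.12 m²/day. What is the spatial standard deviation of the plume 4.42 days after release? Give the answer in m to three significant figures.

5.25 m

Dispersive spreading gives a Gaussian with σ² = 2Dt; advection only shifts the center.
σ = √(2 × 3.12 × 4.42) = 5.25 m.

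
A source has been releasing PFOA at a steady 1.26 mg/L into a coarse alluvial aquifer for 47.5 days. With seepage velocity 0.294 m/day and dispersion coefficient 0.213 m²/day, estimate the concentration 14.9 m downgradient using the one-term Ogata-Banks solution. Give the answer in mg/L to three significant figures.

For a continuous step input, C/C₀ ≈ ½·erfc((x−vt)/(2√(Dt))).
vt = 0.294 × 47.5 = 13.965 m and 2√(Dt) = 2√(0.213 × 47.5) = 6.362 m.
Argument (x−vt)/(2√(Dt)) = (14.9 − 13.965)/6.362 = 0.1470; ½·erfc(0.1470) = 0.4177.
C = 1.26 × 0.4177 = 0.526 mg/L.

0.526 mg/L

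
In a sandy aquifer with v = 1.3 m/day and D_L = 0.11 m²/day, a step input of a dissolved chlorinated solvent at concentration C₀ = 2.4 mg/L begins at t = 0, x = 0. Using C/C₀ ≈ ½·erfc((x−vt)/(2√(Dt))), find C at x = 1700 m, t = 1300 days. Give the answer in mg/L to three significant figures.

For a continuous step input, C/C₀ ≈ ½·erfc((x−vt)/(2√(Dt))).
vt = 1.3 × 1300 = 1690 m and 2√(Dt) = 2√(0.11 × 1300) = 23.92 m.
Argument (x−vt)/(2√(Dt)) = (1700 − 1690)/23.92 = 0.4181; ½·erfc(0.4181) = 0.2772.
C = 2.4 × 0.2772 = 0.665 mg/L.

0.665 mg/L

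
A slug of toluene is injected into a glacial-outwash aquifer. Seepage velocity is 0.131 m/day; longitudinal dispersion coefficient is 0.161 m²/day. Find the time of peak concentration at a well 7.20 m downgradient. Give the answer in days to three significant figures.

46.4 days

For the 1D instantaneous-source solution, setting ∂C/∂t = 0 at fixed x gives v²t² + 2Dt − x² = 0, so t = (√(D² + v²x²) − D)/v².
√(D² + v²x²) = √(0.161² + 0.131² × 7.20²) = 0.9568; v² = 0.017161.
t = (0.9568 − 0.161)/0.017161 = 46.4 days (vs. the pure-advection estimate x/v = 55.0 d).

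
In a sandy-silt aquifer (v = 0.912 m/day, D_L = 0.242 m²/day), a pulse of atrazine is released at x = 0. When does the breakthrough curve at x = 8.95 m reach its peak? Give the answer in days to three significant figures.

9.53 days

For the 1D instantaneous-source solution, setting ∂C/∂t = 0 at fixed x gives v²t² + 2Dt − x² = 0, so t = (√(D² + v²x²) − D)/v².
√(D² + v²x²) = √(0.242² + 0.912² × 8.95²) = 8.166; v² = 0.831744.
t = (8.166 − 0.242)/0.831744 = 9.53 days (vs. the pure-advection estimate x/v = 9.81 d).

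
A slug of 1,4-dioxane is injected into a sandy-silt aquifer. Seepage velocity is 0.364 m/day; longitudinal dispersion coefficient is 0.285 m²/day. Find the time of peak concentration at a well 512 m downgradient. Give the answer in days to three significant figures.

For the 1D instantaneous-source solution, setting ∂C/∂t = 0 at fixed x gives v²t² + 2Dt − x² = 0, so t = (√(D² + v²x²) − D)/v².
√(D² + v²x²) = √(0.285² + 0.364² × 512²) = 186.4; v² = 0.132496.
t = (186.4 − 0.285)/0.132496 = 1400 days (vs. the pure-advection estimate x/v = 1410 d).

1400 days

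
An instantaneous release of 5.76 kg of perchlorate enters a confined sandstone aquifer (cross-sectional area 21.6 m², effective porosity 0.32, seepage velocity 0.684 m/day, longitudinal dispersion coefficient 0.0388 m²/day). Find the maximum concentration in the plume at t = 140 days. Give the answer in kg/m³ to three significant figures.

0.101 kg/m³

The peak of an instantaneous 1D plume sits at x = vt; there the Gaussian factor is 1 and C_max = M/(n_e·A·√(4πDt)), where n_e·A is the pore area the mass is dissolved in.
√(4πDt) = √(4π × 0.0388 × 140) = 8.262 m, so C_max = 5.76/(0.32 × 21.6 × 8.262) = 0.101 kg/m³.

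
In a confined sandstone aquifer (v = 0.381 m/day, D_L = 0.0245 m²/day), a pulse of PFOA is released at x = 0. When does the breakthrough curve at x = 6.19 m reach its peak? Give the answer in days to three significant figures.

16.1 days

For the 1D instantaneous-source solution, setting ∂C/∂t = 0 at fixed x gives v²t² + 2Dt − x² = 0, so t = (√(D² + v²x²) − D)/v².
√(D² + v²x²) = √(0.0245² + 0.381² × 6.19²) = 2.359; v² = 0.145161.
t = (2.359 − 0.0245)/0.145161 = 16.1 days (vs. the pure-advection estimate x/v = 16.2 d).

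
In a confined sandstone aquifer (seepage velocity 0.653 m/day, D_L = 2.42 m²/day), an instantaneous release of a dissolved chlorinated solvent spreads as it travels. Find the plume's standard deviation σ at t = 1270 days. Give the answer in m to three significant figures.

78.4 m

Dispersive spreading gives a Gaussian with σ² = 2Dt; advection only shifts the center.
σ = √(2 × 2.42 × 1270) = 78.4 m.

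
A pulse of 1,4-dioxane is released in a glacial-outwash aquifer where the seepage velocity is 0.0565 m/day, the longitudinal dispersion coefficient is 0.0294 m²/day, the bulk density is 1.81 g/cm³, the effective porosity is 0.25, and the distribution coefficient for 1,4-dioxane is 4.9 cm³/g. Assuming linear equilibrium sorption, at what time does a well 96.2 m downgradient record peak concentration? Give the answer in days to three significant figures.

61800 days

Retardation factor R = 1 + ρ_b·K_d/n = 1 + 1.81 × 4.9/0.25 = 36.48.
Sorption retards both mechanisms: v_R = v/R = 0.001549 m/day, D_R = D/R = 0.0008059 m²/day.
Peak time from v_R²t² + 2D_R t − x² = 0: t = (√(D_R² + v_R²x²) − D_R)/v_R².
√(D_R² + v_R²x²) = √(0.0008059² + 0.001549² × 96.2²) = 0.1490; v_R² = 2.399e-06.
t = (0.1490 − 0.0008059)/2.399e-06 = 61800 days.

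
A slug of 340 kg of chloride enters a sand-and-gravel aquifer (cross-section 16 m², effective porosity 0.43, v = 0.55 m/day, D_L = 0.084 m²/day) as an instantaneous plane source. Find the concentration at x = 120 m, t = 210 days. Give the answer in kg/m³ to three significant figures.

2.49 kg/m³

For an instantaneous plane source, C(x,t) = M/(n_e·A·√(4πDt)) · exp(−(x−vt)²/(4Dt)), with n_e·A the pore (flow) area.
Plume center vt = 0.55 × 210 = 115.5 m, so the well at 120 m is 4.5 m downgradient of the peak.
√(4πDt) = 14.89 m, giving peak height M/(n_e·A·√(4πDt)) = 340/(0.43 × 16 × 14.89) = 3.319 kg/m³.
(x−vt)²/(4Dt) = (4.5)²/(4 × 0.084 × 210) = 0.2870; exp(−0.2870) = 0.7505.
C = 3.319 × 0.7505 = 2.49 kg/m³.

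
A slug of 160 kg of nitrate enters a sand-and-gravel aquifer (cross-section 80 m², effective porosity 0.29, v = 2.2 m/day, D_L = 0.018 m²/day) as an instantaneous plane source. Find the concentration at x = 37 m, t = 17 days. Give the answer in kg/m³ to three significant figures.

For an instantaneous plane source, C(x,t) = M/(n_e·A·√(4πDt)) · exp(−(x−vt)²/(4Dt)), with n_e·A the pore (flow) area.
Plume center vt = 2.2 × 17 = 37.4 m, so the well at 37 m is 0.4 m upgradient of the peak.
√(4πDt) = 1.961 m, giving peak height M/(n_e·A·√(4πDt)) = 160/(0.29 × 80 × 1.961) = 3.517 kg/m³.
(x−vt)²/(4Dt) = (-0.4)²/(4 × 0.018 × 17) = 0.1307; exp(−0.1307) = 0.8775.
C = 3.517 × 0.8775 = 3.09 kg/m³.

3.09 kg/m³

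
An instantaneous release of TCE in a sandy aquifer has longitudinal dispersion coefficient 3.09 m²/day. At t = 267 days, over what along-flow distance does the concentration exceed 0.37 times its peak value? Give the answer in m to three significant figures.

The plume is Gaussian with σ = √(2Dt) = √(2 × 3.09 × 267) = 40.62 m.
C/C_peak = exp(−Δx²/(2σ²)) = 0.37 ⇒ Δx = σ·√(−2 ln 0.37) = 40.62 × 1.410 = 57.27 m.
Width = 2Δx = 115 m.

115 m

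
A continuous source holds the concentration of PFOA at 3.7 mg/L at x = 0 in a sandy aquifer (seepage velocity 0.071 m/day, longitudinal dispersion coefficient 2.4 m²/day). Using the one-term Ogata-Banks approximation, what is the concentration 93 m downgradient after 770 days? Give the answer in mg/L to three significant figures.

0.978 mg/L

For a continuous step input, C/C₀ ≈ ½·erfc((x−vt)/(2√(Dt))).
vt = 0.071 × 770 = 54.67 m and 2√(Dt) = 2√(2.4 × 770) = 85.98 m.
Argument (x−vt)/(2√(Dt)) = (93 − 54.67)/85.98 = 0.4458; ½·erfc(0.4458) = 0.2642.
C = 3.7 × 0.2642 = 0.978 mg/L.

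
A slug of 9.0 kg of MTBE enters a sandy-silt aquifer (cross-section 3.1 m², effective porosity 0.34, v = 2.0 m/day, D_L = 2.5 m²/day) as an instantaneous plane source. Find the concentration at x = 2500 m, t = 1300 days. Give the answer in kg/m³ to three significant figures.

0.0196 kg/m³

For an instantaneous plane source, C(x,t) = M/(n_e·A·√(4πDt)) · exp(−(x−vt)²/(4Dt)), with n_e·A the pore (flow) area.
Plume center vt = 2.0 × 1300 = 2600 m, so the well at 2500 m is 100 m upgradient of the peak.
√(4πDt) = 202.1 m, giving peak height M/(n_e·A·√(4πDt)) = 9.0/(0.34 × 3.1 × 202.1) = 0.04225 kg/m³.
(x−vt)²/(4Dt) = (-100)²/(4 × 2.5 × 1300) = 0.7692; exp(−0.7692) = 0.4634.
C = 0.04225 × 0.4634 = 0.0196 kg/m³.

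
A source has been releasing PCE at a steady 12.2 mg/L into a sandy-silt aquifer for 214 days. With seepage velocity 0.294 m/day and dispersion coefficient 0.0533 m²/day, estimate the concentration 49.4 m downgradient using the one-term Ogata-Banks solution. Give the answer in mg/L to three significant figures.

For a continuous step input, C/C₀ ≈ ½·erfc((x−vt)/(2√(Dt))).
vt = 0.294 × 214 = 62.916 m and 2√(Dt) = 2√(0.0533 × 214) = 6.755 m.
Argument (x−vt)/(2√(Dt)) = (49.4 − 62.916)/6.755 = -2.001; ½·erfc(-2.001) = 0.9977.
C = 12.2 × 0.9977 = 12.2 mg/L.

12.2 mg/L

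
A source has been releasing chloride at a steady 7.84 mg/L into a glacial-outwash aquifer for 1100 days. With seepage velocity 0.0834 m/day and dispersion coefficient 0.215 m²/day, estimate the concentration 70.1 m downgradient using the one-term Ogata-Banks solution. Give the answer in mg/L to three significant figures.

6.59 mg/L

For a continuous step input, C/C₀ ≈ ½·erfc((x−vt)/(2√(Dt))).
vt = 0.0834 × 1100 = 91.74 m and 2√(Dt) = 2√(0.215 × 1100) = 30.76 m.
Argument (x−vt)/(2√(Dt)) = (70.1 − 91.74)/30.76 = -0.7035; ½·erfc(-0.7035) = 0.8401.
C = 7.84 × 0.8401 = 6.59 mg/L.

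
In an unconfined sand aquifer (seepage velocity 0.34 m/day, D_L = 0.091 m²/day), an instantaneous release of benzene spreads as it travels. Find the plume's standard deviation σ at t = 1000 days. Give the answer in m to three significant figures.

Dispersive spreading gives a Gaussian with σ² = 2Dt; advection only shifts the center.
σ = √(2 × 0.091 × 1000) = 13.5 m.

13.5 m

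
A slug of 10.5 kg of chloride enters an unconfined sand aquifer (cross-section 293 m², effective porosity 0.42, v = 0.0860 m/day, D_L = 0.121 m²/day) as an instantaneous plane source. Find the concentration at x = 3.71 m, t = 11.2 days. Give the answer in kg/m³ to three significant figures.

For an instantaneous plane source, C(x,t) = M/(n_e·A·√(4πDt)) · exp(−(x−vt)²/(4Dt)), with n_e·A the pore (flow) area.
Plume center vt = 0.0860 × 11.2 = 0.9632 m, so the well at 3.71 m is 2.7468 m downgradient of the peak.
√(4πDt) = 4.127 m, giving peak height M/(n_e·A·√(4πDt)) = 10.5/(0.42 × 293 × 4.127) = 0.02067 kg/m³.
(x−vt)²/(4Dt) = (2.7468)²/(4 × 0.121 × 11.2) = 1.392; exp(−1.392) = 0.2486.
C = 0.02067 × 0.2486 = 0.00514 kg/m³.

0.00514 kg/m³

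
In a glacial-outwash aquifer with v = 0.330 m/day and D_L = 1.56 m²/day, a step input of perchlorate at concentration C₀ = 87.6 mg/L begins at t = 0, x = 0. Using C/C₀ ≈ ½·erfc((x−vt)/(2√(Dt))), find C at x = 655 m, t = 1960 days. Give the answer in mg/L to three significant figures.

40.1 mg/L

For a continuous step input, C/C₀ ≈ ½·erfc((x−vt)/(2√(Dt))).
vt = 0.330 × 1960 = 646.8 m and 2√(Dt) = 2√(1.56 × 1960) = 110.6 m.
Argument (x−vt)/(2√(Dt)) = (655 − 646.8)/110.6 = 0.07414; ½·erfc(0.07414) = 0.4582.
C = 87.6 × 0.4582 = 40.1 mg/L.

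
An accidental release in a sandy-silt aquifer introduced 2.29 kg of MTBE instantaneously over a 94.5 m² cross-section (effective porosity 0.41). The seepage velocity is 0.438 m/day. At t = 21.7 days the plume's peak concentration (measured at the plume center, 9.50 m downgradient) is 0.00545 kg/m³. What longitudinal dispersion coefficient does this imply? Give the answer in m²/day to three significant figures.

0.431 m²/day

At the plume center C_max = M/(n_e·A·√(4πDt)), so D = M²/(4πt·(n_e·A·C_max)²).
n_e·A·C_max = 0.41 × 94.5 × 0.00545 = 0.2112 kg/m.
D = 2.29²/(4π × 21.7 × 0.2112²) = 0.431 m²/day.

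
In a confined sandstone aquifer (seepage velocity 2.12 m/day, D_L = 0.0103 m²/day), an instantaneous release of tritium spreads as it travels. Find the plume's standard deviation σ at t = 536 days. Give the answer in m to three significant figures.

Dispersive spreading gives a Gaussian with σ² = 2Dt; advection only shifts the center.
σ = √(2 × 0.0103 × 536) = 3.32 m.

3.32 m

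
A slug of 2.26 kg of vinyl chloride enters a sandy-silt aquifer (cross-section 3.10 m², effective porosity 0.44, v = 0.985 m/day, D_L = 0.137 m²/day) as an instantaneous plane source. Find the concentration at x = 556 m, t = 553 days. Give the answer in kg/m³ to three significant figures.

0.0352 kg/m³

For an instantaneous plane source, C(x,t) = M/(n_e·A·√(4πDt)) · exp(−(x−vt)²/(4Dt)), with n_e·A the pore (flow) area.
Plume center vt = 0.985 × 553 = 544.705 m, so the well at 556 m is 11.295 m downgradient of the peak.
√(4πDt) = 30.86 m, giving peak height M/(n_e·A·√(4πDt)) = 2.26/(0.44 × 3.10 × 30.86) = 0.05369 kg/m³.
(x−vt)²/(4Dt) = (11.295)²/(4 × 0.137 × 553) = 0.4210; exp(−0.4210) = 0.6564.
C = 0.05369 × 0.6564 = 0.0352 kg/m³.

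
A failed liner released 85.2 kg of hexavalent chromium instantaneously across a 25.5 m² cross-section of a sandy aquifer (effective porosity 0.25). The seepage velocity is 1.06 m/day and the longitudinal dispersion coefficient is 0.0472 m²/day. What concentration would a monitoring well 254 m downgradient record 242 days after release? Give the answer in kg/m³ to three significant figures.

For an instantaneous plane source, C(x,t) = M/(n_e·A·√(4πDt)) · exp(−(x−vt)²/(4Dt)), with n_e·A the pore (flow) area.
Plume center vt = 1.06 × 242 = 256.52 m, so the well at 254 m is 2.52 m upgradient of the peak.
√(4πDt) = 11.98 m, giving peak height M/(n_e·A·√(4πDt)) = 85.2/(0.25 × 25.5 × 11.98) = 1.116 kg/m³.
(x−vt)²/(4Dt) = (-2.52)²/(4 × 0.0472 × 242) = 0.1390; exp(−0.1390) = 0.8702.
C = 1.116 × 0.8702 = 0.971 kg/m³.

0.971 kg/m³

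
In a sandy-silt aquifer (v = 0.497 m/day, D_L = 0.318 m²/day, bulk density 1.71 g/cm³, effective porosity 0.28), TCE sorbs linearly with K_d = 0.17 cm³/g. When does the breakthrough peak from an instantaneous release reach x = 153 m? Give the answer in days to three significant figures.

Retardation factor R = 1 + ρ_b·K_d/n = 1 + 1.71 × 0.17/0.28 = 2.038.
Sorption retards both mechanisms: v_R = v/R = 0.2439 m/day, D_R = D/R = 0.1560 m²/day.
Peak time from v_R²t² + 2D_R t − x² = 0: t = (√(D_R² + v_R²x²) − D_R)/v_R².
√(D_R² + v_R²x²) = √(0.1560² + 0.2439² × 153²) = 37.32; v_R² = 0.05949.
t = (37.32 − 0.1560)/0.05949 = 625 days.

625 days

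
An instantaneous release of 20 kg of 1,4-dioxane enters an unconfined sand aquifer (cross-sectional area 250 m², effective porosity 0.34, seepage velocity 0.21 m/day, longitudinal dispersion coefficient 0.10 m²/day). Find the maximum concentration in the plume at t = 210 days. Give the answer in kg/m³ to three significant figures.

0.0145 kg/m³

The peak of an instantaneous 1D plume sits at x = vt; there the Gaussian factor is 1 and C_max = M/(n_e·A·√(4πDt)), where n_e·A is the pore area the mass is dissolved in.
√(4πDt) = √(4π × 0.10 × 210) = 16.24 m, so C_max = 20/(0.34 × 250 × 16.24) = 0.0145 kg/m³.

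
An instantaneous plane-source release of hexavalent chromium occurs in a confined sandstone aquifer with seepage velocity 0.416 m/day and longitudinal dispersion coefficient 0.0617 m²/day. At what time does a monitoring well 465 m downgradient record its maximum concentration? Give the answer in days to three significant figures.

1120 days

For the 1D instantaneous-source solution, setting ∂C/∂t = 0 at fixed x gives v²t² + 2Dt − x² = 0, so t = (√(D² + v²x²) − D)/v².
√(D² + v²x²) = √(0.0617² + 0.416² × 465²) = 193.4; v² = 0.173056.
t = (193.4 − 0.0617)/0.173056 = 1120 days (vs. the pure-advection estimate x/v = 1120 d).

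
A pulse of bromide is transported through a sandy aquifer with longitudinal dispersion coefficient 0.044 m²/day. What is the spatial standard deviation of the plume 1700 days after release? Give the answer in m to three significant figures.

12.2 m

Dispersive spreading gives a Gaussian with σ² = 2Dt; advection only shifts the center.
σ = √(2 × 0.044 × 1700) = 12.2 m.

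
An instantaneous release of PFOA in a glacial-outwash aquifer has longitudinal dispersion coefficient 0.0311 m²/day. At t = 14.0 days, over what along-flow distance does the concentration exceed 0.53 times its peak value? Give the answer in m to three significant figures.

2.10 m

The plume is Gaussian with σ = √(2Dt) = √(2 × 0.0311 × 14.0) = 0.9332 m.
C/C_peak = exp(−Δx²/(2σ²)) = 0.53 ⇒ Δx = σ·√(−2 ln 0.53) = 0.9332 × 1.127 = 1.052 m.
Width = 2Δx = 2.10 m.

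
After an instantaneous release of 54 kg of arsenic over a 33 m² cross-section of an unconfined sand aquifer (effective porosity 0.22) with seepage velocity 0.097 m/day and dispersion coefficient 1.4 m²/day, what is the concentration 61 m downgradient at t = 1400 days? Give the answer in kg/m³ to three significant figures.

0.0232 kg/m³

For an instantaneous plane source, C(x,t) = M/(n_e·A·√(4πDt)) · exp(−(x−vt)²/(4Dt)), with n_e·A the pore (flow) area.
Plume center vt = 0.097 × 1400 = 135.8 m, so the well at 61 m is 74.8 m upgradient of the peak.
√(4πDt) = 156.9 m, giving peak height M/(n_e·A·√(4πDt)) = 54/(0.22 × 33 × 156.9) = 0.04741 kg/m³.
(x−vt)²/(4Dt) = (-74.8)²/(4 × 1.4 × 1400) = 0.7137; exp(−0.7137) = 0.4898.
C = 0.04741 × 0.4898 = 0.0232 kg/m³.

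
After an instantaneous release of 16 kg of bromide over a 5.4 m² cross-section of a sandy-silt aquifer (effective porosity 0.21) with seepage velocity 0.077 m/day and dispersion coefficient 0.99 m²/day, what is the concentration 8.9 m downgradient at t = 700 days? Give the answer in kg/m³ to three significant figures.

0.0728 kg/m³

For an instantaneous plane source, C(x,t) = M/(n_e·A·√(4πDt)) · exp(−(x−vt)²/(4Dt)), with n_e·A the pore (flow) area.
Plume center vt = 0.077 × 700 = 53.9 m, so the well at 8.9 m is 45 m upgradient of the peak.
√(4πDt) = 93.32 m, giving peak height M/(n_e·A·√(4πDt)) = 16/(0.21 × 5.4 × 93.32) = 0.1512 kg/m³.
(x−vt)²/(4Dt) = (-45)²/(4 × 0.99 × 700) = 0.7305; exp(−0.7305) = 0.4817.
C = 0.1512 × 0.4817 = 0.0728 kg/m³.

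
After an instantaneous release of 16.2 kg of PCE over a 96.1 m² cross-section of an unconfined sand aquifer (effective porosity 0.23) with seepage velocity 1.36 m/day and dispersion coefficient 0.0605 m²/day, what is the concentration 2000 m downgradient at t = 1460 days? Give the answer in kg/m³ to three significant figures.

0.0122 kg/m³

For an instantaneous plane source, C(x,t) = M/(n_e·A·√(4πDt)) · exp(−(x−vt)²/(4Dt)), with n_e·A the pore (flow) area.
Plume center vt = 1.36 × 1460 = 1985.6 m, so the well at 2000 m is 14.4 m downgradient of the peak.
√(4πDt) = 33.32 m, giving peak height M/(n_e·A·√(4πDt)) = 16.2/(0.23 × 96.1 × 33.32) = 0.02200 kg/m³.
(x−vt)²/(4Dt) = (14.4)²/(4 × 0.0605 × 1460) = 0.5869; exp(−0.5869) = 0.5560.
C = 0.02200 × 0.5560 = 0.0122 kg/m³.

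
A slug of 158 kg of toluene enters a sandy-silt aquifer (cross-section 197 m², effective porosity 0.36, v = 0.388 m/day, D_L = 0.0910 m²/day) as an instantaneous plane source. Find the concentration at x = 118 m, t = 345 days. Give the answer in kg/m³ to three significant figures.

0.0151 kg/m³

For an instantaneous plane source, C(x,t) = M/(n_e·A·√(4πDt)) · exp(−(x−vt)²/(4Dt)), with n_e·A the pore (flow) area.
Plume center vt = 0.388 × 345 = 133.86 m, so the well at 118 m is 15.86 m upgradient of the peak.
√(4πDt) = 19.86 m, giving peak height M/(n_e·A·√(4πDt)) = 158/(0.36 × 197 × 19.86) = 0.1122 kg/m³.
(x−vt)²/(4Dt) = (-15.86)²/(4 × 0.0910 × 345) = 2.003; exp(−2.003) = 0.1349.
C = 0.1122 × 0.1349 = 0.0151 kg/m³.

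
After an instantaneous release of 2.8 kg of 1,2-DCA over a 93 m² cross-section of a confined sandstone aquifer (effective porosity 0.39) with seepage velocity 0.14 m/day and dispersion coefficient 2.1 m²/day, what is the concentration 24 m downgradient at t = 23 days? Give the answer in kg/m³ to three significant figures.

For an instantaneous plane source, C(x,t) = M/(n_e·A·√(4πDt)) · exp(−(x−vt)²/(4Dt)), with n_e·A the pore (flow) area.
Plume center vt = 0.14 × 23 = 3.22 m, so the well at 24 m is 20.78 m downgradient of the peak.
√(4πDt) = 24.64 m, giving peak height M/(n_e·A·√(4πDt)) = 2.8/(0.39 × 93 × 24.64) = 0.003133 kg/m³.
(x−vt)²/(4Dt) = (20.78)²/(4 × 2.1 × 23) = 2.235; exp(−2.235) = 0.1070.
C = 0.003133 × 0.1070 = 0.000335 kg/m³.

0.000335 kg/m³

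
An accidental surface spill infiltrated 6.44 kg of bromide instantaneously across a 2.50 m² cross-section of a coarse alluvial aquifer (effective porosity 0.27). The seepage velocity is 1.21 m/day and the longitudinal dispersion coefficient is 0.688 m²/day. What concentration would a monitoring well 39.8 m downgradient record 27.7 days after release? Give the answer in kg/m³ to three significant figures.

0.367 kg/m³

For an instantaneous plane source, C(x,t) = M/(n_e·A·√(4πDt)) · exp(−(x−vt)²/(4Dt)), with n_e·A the pore (flow) area.
Plume center vt = 1.21 × 27.7 = 33.517 m, so the well at 39.8 m is 6.283 m downgradient of the peak.
√(4πDt) = 15.48 m, giving peak height M/(n_e·A·√(4πDt)) = 6.44/(0.27 × 2.50 × 15.48) = 0.6163 kg/m³.
(x−vt)²/(4Dt) = (6.283)²/(4 × 0.688 × 27.7) = 0.5179; exp(−0.5179) = 0.5958.
C = 0.6163 × 0.5958 = 0.367 kg/m³.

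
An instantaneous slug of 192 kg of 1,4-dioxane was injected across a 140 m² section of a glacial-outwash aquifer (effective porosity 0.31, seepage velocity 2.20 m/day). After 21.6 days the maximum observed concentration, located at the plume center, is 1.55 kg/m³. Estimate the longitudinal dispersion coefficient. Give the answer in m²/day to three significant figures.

0.0300 m²/day

At the plume center C_max = M/(n_e·A·√(4πDt)), so D = M²/(4πt·(n_e·A·C_max)²).
n_e·A·C_max = 0.31 × 140 × 1.55 = 67.27 kg/m.
D = 192²/(4π × 21.6 × 67.27²) = 0.0300 m²/day.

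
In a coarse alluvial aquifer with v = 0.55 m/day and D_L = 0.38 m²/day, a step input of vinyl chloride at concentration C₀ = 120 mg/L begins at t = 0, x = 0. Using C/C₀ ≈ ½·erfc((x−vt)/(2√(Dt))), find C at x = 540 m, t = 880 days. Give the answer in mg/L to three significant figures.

For a continuous step input, C/C₀ ≈ ½·erfc((x−vt)/(2√(Dt))).
vt = 0.55 × 880 = 484 m and 2√(Dt) = 2√(0.38 × 880) = 36.57 m.
Argument (x−vt)/(2√(Dt)) = (540 − 484)/36.57 = 1.531; ½·erfc(1.531) = 0.01519.
C = 120 × 0.01519 = 1.82 mg/L.

1.82 mg/L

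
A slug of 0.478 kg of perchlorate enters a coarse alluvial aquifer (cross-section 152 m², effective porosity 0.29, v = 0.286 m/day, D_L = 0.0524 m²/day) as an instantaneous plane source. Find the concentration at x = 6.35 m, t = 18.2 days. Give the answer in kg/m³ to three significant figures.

For an instantaneous plane source, C(x,t) = M/(n_e·A·√(4πDt)) · exp(−(x−vt)²/(4Dt)), with n_e·A the pore (flow) area.
Plume center vt = 0.286 × 18.2 = 5.2052 m, so the well at 6.35 m is 1.1448 m downgradient of the peak.
√(4πDt) = 3.462 m, giving peak height M/(n_e·A·√(4πDt)) = 0.478/(0.29 × 152 × 3.462) = 0.003132 kg/m³.
(x−vt)²/(4Dt) = (1.1448)²/(4 × 0.0524 × 18.2) = 0.3436; exp(−0.3436) = 0.7092.
C = 0.003132 × 0.7092 = 0.00222 kg/m³.

0.00222 kg/m³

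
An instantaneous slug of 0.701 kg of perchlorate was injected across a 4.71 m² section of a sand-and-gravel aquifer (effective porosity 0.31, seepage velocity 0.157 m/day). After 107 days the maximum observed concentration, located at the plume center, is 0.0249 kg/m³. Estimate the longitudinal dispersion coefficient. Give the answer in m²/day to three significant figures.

0.276 m²/day

At the plume center C_max = M/(n_e·A·√(4πDt)), so D = M²/(4πt·(n_e·A·C_max)²).
n_e·A·C_max = 0.31 × 4.71 × 0.0249 = 0.03636 kg/m.
D = 0.701²/(4π × 107 × 0.03636²) = 0.276 m²/day.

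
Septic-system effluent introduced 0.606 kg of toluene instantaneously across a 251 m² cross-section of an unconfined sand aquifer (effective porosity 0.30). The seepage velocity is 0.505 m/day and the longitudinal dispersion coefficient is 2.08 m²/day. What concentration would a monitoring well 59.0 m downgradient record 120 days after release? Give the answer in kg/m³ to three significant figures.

For an instantaneous plane source, C(x,t) = M/(n_e·A·√(4πDt)) · exp(−(x−vt)²/(4Dt)), with n_e·A the pore (flow) area.
Plume center vt = 0.505 × 120 = 60.6 m, so the well at 59.0 m is 1.6 m upgradient of the peak.
√(4πDt) = 56.01 m, giving peak height M/(n_e·A·√(4πDt)) = 0.606/(0.30 × 251 × 56.01) = 0.0001437 kg/m³.
(x−vt)²/(4Dt) = (-1.6)²/(4 × 2.08 × 120) = 0.002564; exp(−0.002564) = 0.9974.
C = 0.0001437 × 0.9974 = 0.000143 kg/m³.

0.000143 kg/m³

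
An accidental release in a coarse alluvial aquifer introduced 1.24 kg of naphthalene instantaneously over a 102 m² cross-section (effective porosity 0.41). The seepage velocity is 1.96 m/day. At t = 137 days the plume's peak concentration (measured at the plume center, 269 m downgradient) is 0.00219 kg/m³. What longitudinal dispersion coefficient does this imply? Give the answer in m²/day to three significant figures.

At the plume center C_max = M/(n_e·A·√(4πDt)), so D = M²/(4πt·(n_e·A·C_max)²).
n_e·A·C_max = 0.41 × 102 × 0.00219 = 0.09159 kg/m.
D = 1.24²/(4π × 137 × 0.09159²) = 0.106 m²/day.

0.106 m²/day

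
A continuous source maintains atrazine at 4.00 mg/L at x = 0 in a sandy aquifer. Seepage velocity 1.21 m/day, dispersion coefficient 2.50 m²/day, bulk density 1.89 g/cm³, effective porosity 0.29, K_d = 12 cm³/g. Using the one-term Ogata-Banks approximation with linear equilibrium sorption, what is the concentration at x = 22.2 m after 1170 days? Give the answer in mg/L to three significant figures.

1.23 mg/L

Retardation factor R = 1 + ρ_b·K_d/n = 1 + 1.89 × 12/0.29 = 79.21.
Sorption retards both mechanisms: v_R = v/R = 0.01528 m/day, D_R = D/R = 0.03156 m²/day.
v_R·t = 0.01528 × 1170 = 17.8776 m; 2√(D_R t) = 12.15 m; argument = (22.2 − 17.8776)/12.15 = 0.3558.
C = C₀ × ½·erfc(0.3558) = 4.00 × 0.3074 = 1.23 mg/L.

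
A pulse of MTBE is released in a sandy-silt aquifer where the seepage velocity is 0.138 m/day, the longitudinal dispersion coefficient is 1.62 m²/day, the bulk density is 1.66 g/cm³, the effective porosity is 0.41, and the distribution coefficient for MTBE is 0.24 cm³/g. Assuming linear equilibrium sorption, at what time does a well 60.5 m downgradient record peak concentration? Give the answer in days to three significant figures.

713 days

Retardation factor R = 1 + ρ_b·K_d/n = 1 + 1.66 × 0.24/0.41 = 1.972.
Sorption retards both mechanisms: v_R = v/R = 0.06998 m/day, D_R = D/R = 0.8215 m²/day.
Peak time from v_R²t² + 2D_R t − x² = 0: t = (√(D_R² + v_R²x²) − D_R)/v_R².
√(D_R² + v_R²x²) = √(0.8215² + 0.06998² × 60.5²) = 4.313; v_R² = 0.004897.
t = (4.313 − 0.8215)/0.004897 = 713 days.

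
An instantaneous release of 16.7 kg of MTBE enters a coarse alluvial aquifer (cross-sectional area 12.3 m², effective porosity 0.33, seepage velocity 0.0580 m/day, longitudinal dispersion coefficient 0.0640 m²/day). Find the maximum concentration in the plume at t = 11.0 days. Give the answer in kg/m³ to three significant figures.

1.38 kg/m³

The peak of an instantaneous 1D plume sits at x = vt; there the Gaussian factor is 1 and C_max = M/(n_e·A·√(4πDt)), where n_e·A is the pore area the mass is dissolved in.
√(4πDt) = √(4π × 0.0640 × 11.0) = 2.974 m, so C_max = 16.7/(0.33 × 12.3 × 2.974) = 1.38 kg/m³.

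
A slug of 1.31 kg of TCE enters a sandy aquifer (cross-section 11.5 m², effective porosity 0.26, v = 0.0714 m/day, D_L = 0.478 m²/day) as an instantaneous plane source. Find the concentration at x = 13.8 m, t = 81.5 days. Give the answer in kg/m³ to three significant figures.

0.0132 kg/m³

For an instantaneous plane source, C(x,t) = M/(n_e·A·√(4πDt)) · exp(−(x−vt)²/(4Dt)), with n_e·A the pore (flow) area.
Plume center vt = 0.0714 × 81.5 = 5.8191 m, so the well at 13.8 m is 7.9809 m downgradient of the peak.
√(4πDt) = 22.13 m, giving peak height M/(n_e·A·√(4πDt)) = 1.31/(0.26 × 11.5 × 22.13) = 0.01980 kg/m³.
(x−vt)²/(4Dt) = (7.9809)²/(4 × 0.478 × 81.5) = 0.4088; exp(−0.4088) = 0.6644.
C = 0.01980 × 0.6644 = 0.0132 kg/m³.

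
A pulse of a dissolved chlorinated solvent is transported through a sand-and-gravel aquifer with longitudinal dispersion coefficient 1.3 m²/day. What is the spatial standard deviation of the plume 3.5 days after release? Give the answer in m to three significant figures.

Dispersive spreading gives a Gaussian with σ² = 2Dt; advection only shifts the center.
σ = √(2 × 1.3 × 3.5) = 3.02 m.

3.02 m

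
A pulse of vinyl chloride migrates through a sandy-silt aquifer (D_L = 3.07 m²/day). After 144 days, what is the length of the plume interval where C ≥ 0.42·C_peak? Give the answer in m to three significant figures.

The plume is Gaussian with σ = √(2Dt) = √(2 × 3.07 × 144) = 29.73 m.
C/C_peak = exp(−Δx²/(2σ²)) = 0.42 ⇒ Δx = σ·√(−2 ln 0.42) = 29.73 × 1.317 = 39.15 m.
Width = 2Δx = 78.3 m.

78.3 m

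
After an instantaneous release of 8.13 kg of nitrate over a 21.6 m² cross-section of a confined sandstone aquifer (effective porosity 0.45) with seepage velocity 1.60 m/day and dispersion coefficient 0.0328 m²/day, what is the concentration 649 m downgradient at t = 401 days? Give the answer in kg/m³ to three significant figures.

For an instantaneous plane source, C(x,t) = M/(n_e·A·√(4πDt)) · exp(−(x−vt)²/(4Dt)), with n_e·A the pore (flow) area.
Plume center vt = 1.60 × 401 = 641.6 m, so the well at 649 m is 7.4 m downgradient of the peak.
√(4πDt) = 12.86 m, giving peak height M/(n_e·A·√(4πDt)) = 8.13/(0.45 × 21.6 × 12.86) = 0.06504 kg/m³.
(x−vt)²/(4Dt) = (7.4)²/(4 × 0.0328 × 401) = 1.041; exp(−1.041) = 0.3531.
C = 0.06504 × 0.3531 = 0.0230 kg/m³.

0.0230 kg/m³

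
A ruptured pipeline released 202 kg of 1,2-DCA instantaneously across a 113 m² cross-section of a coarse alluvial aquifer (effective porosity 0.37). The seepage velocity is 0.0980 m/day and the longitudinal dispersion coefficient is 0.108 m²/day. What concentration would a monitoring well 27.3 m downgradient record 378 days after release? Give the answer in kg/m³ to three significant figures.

0.119 kg/m³

For an instantaneous plane source, C(x,t) = M/(n_e·A·√(4πDt)) · exp(−(x−vt)²/(4Dt)), with n_e·A the pore (flow) area.
Plume center vt = 0.0980 × 378 = 37.044 m, so the well at 27.3 m is 9.744 m upgradient of the peak.
√(4πDt) = 22.65 m, giving peak height M/(n_e·A·√(4πDt)) = 202/(0.37 × 113 × 22.65) = 0.2133 kg/m³.
(x−vt)²/(4Dt) = (-9.744)²/(4 × 0.108 × 378) = 0.5814; exp(−0.5814) = 0.5591.
C = 0.2133 × 0.5591 = 0.119 kg/m³.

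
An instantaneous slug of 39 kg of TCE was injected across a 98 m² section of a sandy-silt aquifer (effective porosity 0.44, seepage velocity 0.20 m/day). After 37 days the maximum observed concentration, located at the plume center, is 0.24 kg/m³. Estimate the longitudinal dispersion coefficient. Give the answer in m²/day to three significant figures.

At the plume center C_max = M/(n_e·A·√(4πDt)), so D = M²/(4πt·(n_e·A·C_max)²).
n_e·A·C_max = 0.44 × 98 × 0.24 = 10.35 kg/m.
D = 39²/(4π × 37 × 10.35²) = 0.0305 m²/day.

0.0305 m²/day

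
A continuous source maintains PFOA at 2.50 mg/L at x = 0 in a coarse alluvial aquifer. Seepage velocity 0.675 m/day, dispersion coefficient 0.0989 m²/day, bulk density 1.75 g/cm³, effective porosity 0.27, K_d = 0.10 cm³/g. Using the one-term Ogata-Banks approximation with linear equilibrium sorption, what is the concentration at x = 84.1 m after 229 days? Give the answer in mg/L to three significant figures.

2.42 mg/L

Retardation factor R = 1 + ρ_b·K_d/n = 1 + 1.75 × 0.10/0.27 = 1.648.
Sorption retards both mechanisms: v_R = v/R = 0.4096 m/day, D_R = D/R = 0.06001 m²/day.
v_R·t = 0.4096 × 229 = 93.7984 m; 2√(D_R t) = 7.414 m; argument = (84.1 − 93.7984)/7.414 = -1.308.
C = C₀ × ½·erfc(-1.308) = 2.50 × 0.9678 = 2.42 mg/L.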